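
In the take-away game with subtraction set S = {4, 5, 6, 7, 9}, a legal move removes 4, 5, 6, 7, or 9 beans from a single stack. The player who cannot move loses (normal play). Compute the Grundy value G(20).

n :  0  1  2  3  4  5  6  7  8  9 10 11 12 13 14 15 16 17 18 19 20
G :  0  0  0  0  1  1  1  1  2  2  2  2  3  0  0  0  0  1  1  1  1

1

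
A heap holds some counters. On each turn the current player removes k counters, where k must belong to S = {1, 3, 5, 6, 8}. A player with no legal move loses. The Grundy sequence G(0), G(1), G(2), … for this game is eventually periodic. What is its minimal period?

11

G(0) = 0
G(1) = mex{0} = 1
G(2) = mex{1} = 0
G(3) = mex{0,0} = 1
G(4) = mex{1,1} = 0
G(5) = mex{0,0,0} = 1
G(6) = mex{1,1,1,0} = 2
G(7) = mex{2,0,0,1} = 3
G(8) = mex{3,1,1,0,0} = 2
G(9) = mex{2,2,0,1,1} = 3
G(10) = mex{3,3,1,0,0} = 2
G(11) = mex{2,2,2,1,1} = 0
G(12) = mex{0,3,3,2,0} = 1
G(13) = mex{1,2,2,3,1} = 0
G(14) = mex{0,0,3,2,2} = 1
G(15) = mex{1,1,2,3,3} = 0
G(16) = mex{0,0,0,2,2} = 1
G(17) = mex{1,1,1,0,3} = 2
G(18) = mex{2,0,0,1,2} = 3
G(19) = mex{3,1,1,0,0} = 2
G(20) = mex{2,2,0,1,1} = 3
G(21) = mex{3,3,1,0,0} = 2
G(22) = mex{2,2,2,1,1} = 0
G(23) = mex{0,3,3,2,0} = 1
G(n+11) = G(n) holds for n = 0,…,7 (a full window of length max(S) = 8), so the sequence is purely periodic with period 11.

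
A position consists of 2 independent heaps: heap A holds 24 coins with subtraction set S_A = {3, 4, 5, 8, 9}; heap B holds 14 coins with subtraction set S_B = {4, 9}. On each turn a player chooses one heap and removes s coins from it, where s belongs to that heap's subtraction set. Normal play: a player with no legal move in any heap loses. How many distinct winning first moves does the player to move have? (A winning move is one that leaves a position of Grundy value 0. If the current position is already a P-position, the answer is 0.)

Heap A, S = {3, 4, 5, 8, 9}:
n :  0  1  2  3  4  5  6  7  8  9 10 11 12 13 14 15 16 17 18 19 20 21 22 23 24
G :  0  0  0  1  1  1  2  2  2  3  3  3  0  0  0  1  1  1  2  2  2  3  3  3  0
G_A(24) = 0.
Heap B, S = {4, 9}:
G(0) = 0
G(1) = mex{} = 0
G(2) = mex{} = 0
G(3) = mex{} = 0
G(4) = mex{0} = 1
G(5) = mex{0} = 1
G(6) = mex{0} = 1
G(7) = mex{0} = 1
G(8) = mex{1} = 0
G(9) = mex{1,0} = 2
G(10) = mex{1,0} = 2
G(11) = mex{1,0} = 2
G(12) = mex{0,0} = 1
G(13) = mex{2,1} = 0
G(14) = mex{2,1} = 0
G_B(14) = 0.
Combined Grundy value = 0 ⊕ 0 = 0.
A winning move leaves total XOR = 0, i.e. changes one component's Grundy value g to g ⊕ X where X is the current total.
Heap A: target g' = 0⊕0 = 0, but every legal move changes the Grundy value (mex property), so 0 moves.
Heap B: target g' = 0⊕0 = 0, but every legal move changes the Grundy value (mex property), so 0 moves.

0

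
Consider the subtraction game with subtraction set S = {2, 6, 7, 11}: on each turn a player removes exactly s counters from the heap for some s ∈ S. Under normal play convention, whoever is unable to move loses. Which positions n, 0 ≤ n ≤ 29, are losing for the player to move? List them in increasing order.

G(0) = 0
G(1) = mex{} = 0
G(2) = mex{0} = 1
G(3) = mex{0} = 1
G(4) = mex{1} = 0
G(5) = mex{1} = 0
G(6) = mex{0,0} = 1
G(7) = mex{0,0,0} = 1
G(8) = mex{1,1,0} = 2
G(9) = mex{1,1,1} = 0
G(10) = mex{2,0,1} = 3
G(11) = mex{0,0,0,0} = 1
G(12) = mex{3,1,0,0} = 2
G(13) = mex{1,1,1,1} = 0
G(14) = mex{2,2,1,1} = 0
G(15) = mex{0,0,2,0} = 1
G(16) = mex{0,3,0,0} = 1
G(17) = mex{1,1,3,1} = 0
G(18) = mex{1,2,1,1} = 0
G(19) = mex{0,0,2,2} = 1
G(20) = mex{0,0,0,0} = 1
G(21) = mex{1,1,0,3} = 2
G(22) = mex{1,1,1,1} = 0
G(23) = mex{2,0,1,2} = 3
G(24) = mex{0,0,0,0} = 1
G(25) = mex{3,1,0,0} = 2
G(26) = mex{1,1,1,1} = 0
G(27) = mex{2,2,1,1} = 0
G(28) = mex{0,0,2,0} = 1
G(29) = mex{0,3,0,0} = 1
P-positions are exactly the n with G(n) = 0.

0, 1, 4, 5, 9, 13, 14, 17, 18, 22, 26, 27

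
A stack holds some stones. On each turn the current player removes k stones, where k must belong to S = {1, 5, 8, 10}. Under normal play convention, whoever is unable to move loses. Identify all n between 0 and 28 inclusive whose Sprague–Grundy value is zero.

G(0) = 0
G(1) = mex{0} = 1
G(2) = mex{1} = 0
G(3) = mex{0} = 1
G(4) = mex{1} = 0
G(5) = mex{0,0} = 1
G(6) = mex{1,1} = 0
G(7) = mex{0,0} = 1
G(8) = mex{1,1,0} = 2
G(9) = mex{2,0,1} = 3
G(10) = mex{3,1,0,0} = 2
G(11) = mex{2,0,1,1} = 3
G(12) = mex{3,1,0,0} = 2
G(13) = mex{2,2,1,1} = 0
G(14) = mex{0,3,0,0} = 1
G(15) = mex{1,2,1,1} = 0
G(16) = mex{0,3,2,0} = 1
G(17) = mex{1,2,3,1} = 0
G(18) = mex{0,0,2,2} = 1
G(19) = mex{1,1,3,3} = 0
G(20) = mex{0,0,2,2} = 1
G(21) = mex{1,1,0,3} = 2
G(22) = mex{2,0,1,2} = 3
G(23) = mex{3,1,0,0} = 2
G(24) = mex{2,0,1,1} = 3
G(25) = mex{3,1,0,0} = 2
G(26) = mex{2,2,1,1} = 0
G(27) = mex{0,3,0,0} = 1
G(28) = mex{1,2,1,1} = 0
P-positions are exactly the n with G(n) = 0.

0, 2, 4, 6, 13, 15, 17, 19, 26, 28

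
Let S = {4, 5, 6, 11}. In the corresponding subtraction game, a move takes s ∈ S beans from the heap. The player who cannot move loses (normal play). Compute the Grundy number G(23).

G(0) = 0
G(1) = mex{} = 0
G(2) = mex{} = 0
G(3) = mex{} = 0
G(4) = mex{0} = 1
G(5) = mex{0,0} = 1
G(6) = mex{0,0,0} = 1
G(7) = mex{0,0,0} = 1
G(8) = mex{1,0,0} = 2
G(9) = mex{1,1,0} = 2
G(10) = mex{1,1,1} = 0
G(11) = mex{1,1,1,0} = 2
G(12) = mex{2,1,1,0} = 3
G(13) = mex{2,2,1,0} = 3
G(14) = mex{0,2,2,0} = 1
G(15) = mex{2,0,2,1} = 3
G(16) = mex{3,2,0,1} = 4
G(17) = mex{3,3,2,1} = 0
G(18) = mex{1,3,3,1} = 0
G(19) = mex{3,1,3,2} = 0
G(20) = mex{4,3,1,2} = 0
G(21) = mex{0,4,3,0} = 1
G(22) = mex{0,0,4,2} = 1
G(23) = mex{0,0,0,3} = 1

1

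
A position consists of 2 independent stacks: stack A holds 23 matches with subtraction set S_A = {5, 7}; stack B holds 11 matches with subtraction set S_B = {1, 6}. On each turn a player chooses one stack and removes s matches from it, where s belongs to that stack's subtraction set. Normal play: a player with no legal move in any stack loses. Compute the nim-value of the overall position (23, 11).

Stack A, S = {5, 7}:
n :  0  1  2  3  4  5  6  7  8  9 10 11 12 13 14 15 16 17 18 19 20 21 22 23
G :  0  0  0  0  0  1  1  1  1  1  2  2  0  0  0  0  0  1  1  1  1  1  2  2
G_A(23) = 2.
Stack B, S = {1, 6}:
G(0) = 0
G(1) = mex{0} = 1
G(2) = mex{1} = 0
G(3) = mex{0} = 1
G(4) = mex{1} = 0
G(5) = mex{0} = 1
G(6) = mex{1,0} = 2
G(7) = mex{2,1} = 0
G(8) = mex{0,0} = 1
G(9) = mex{1,1} = 0
G(10) = mex{0,0} = 1
G(11) = mex{1,1} = 0
G_B(11) = 0.
Combined Grundy value = 2 ⊕ 0 = 2.

2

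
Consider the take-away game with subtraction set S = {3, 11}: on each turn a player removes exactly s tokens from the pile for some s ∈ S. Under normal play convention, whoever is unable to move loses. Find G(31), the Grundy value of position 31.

1

G(0) = 0
G(1) = mex{} = 0
G(2) = mex{} = 0
G(3) = mex{0} = 1
G(4) = mex{0} = 1
G(5) = mex{0} = 1
G(6) = mex{1} = 0
G(7) = mex{1} = 0
G(8) = mex{1} = 0
G(9) = mex{0} = 1
G(10) = mex{0} = 1
G(11) = mex{0,0} = 1
G(12) = mex{1,0} = 2
G(13) = mex{1,0} = 2
G(14) = mex{1,1} = 0
G(15) = mex{2,1} = 0
G(16) = mex{2,1} = 0
G(17) = mex{0,0} = 1
G(18) = mex{0,0} = 1
G(19) = mex{0,0} = 1
G(20) = mex{1,1} = 0
G(21) = mex{1,1} = 0
G(22) = mex{1,1} = 0
G(23) = mex{0,2} = 1
G(24) = mex{0,2} = 1
G(25) = mex{0,0} = 1
G(26) = mex{1,0} = 2
G(27) = mex{1,0} = 2
G(28) = mex{1,1} = 0
G(29) = mex{2,1} = 0
G(30) = mex{2,1} = 0
G(31) = mex{0,0} = 1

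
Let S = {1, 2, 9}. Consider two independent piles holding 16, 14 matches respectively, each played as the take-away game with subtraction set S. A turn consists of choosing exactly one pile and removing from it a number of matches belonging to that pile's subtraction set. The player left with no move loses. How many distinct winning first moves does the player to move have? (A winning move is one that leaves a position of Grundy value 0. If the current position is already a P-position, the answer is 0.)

All piles use S = {1, 2, 9}:
n :  0  1  2  3  4  5  6  7  8  9 10 11 12 13 14 15 16
G :  0  1  2  0  1  2  0  1  2  3  0  1  2  0  1  2  0
Pile A: G(16) = 0.
Pile B: G(14) = 1.
Combined Grundy value = 0 ⊕ 1 = 1.
A winning move leaves total XOR = 0, i.e. changes one component's Grundy value g to g ⊕ X where X is the current total.
Pile A: need g' = 0⊕1 = 1. Options: 16−1→G=2, 16−2→G=1, 16−9→G=1. Hits: 2.
Pile B: need g' = 1⊕1 = 0. Options: 14−1→G=0, 14−2→G=2, 14−9→G=2. Hits: 1.

3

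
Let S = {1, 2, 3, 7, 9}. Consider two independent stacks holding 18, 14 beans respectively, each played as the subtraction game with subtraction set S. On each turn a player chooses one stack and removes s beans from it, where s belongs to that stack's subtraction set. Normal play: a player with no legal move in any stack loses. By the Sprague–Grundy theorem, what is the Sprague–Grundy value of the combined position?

0

All stacks use S = {1, 2, 3, 7, 9}:
G(0) = 0
G(1) = mex{0} = 1
G(2) = mex{1,0} = 2
G(3) = mex{2,1,0} = 3
G(4) = mex{3,2,1} = 0
G(5) = mex{0,3,2} = 1
G(6) = mex{1,0,3} = 2
G(7) = mex{2,1,0,0} = 3
G(8) = mex{3,2,1,1} = 0
G(9) = mex{0,3,2,2,0} = 1
G(10) = mex{1,0,3,3,1} = 2
G(11) = mex{2,1,0,0,2} = 3
G(12) = mex{3,2,1,1,3} = 0
G(13) = mex{0,3,2,2,0} = 1
G(14) = mex{1,0,3,3,1} = 2
G(15) = mex{2,1,0,0,2} = 3
G(16) = mex{3,2,1,1,3} = 0
G(17) = mex{0,3,2,2,0} = 1
G(18) = mex{1,0,3,3,1} = 2
Stack A: G(18) = 2.
Stack B: G(14) = 2.
Combined Grundy value = 2 ⊕ 2 = 0.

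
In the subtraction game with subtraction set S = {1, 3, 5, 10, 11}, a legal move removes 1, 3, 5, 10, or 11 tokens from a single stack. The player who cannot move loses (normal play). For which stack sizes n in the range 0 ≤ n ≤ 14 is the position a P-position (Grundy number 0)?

n :  0  1  2  3  4  5  6  7  8  9 10 11 12 13 14
G :  0  1  0  1  0  1  0  1  0  1  2  3  2  3  2
P-positions are exactly the n with G(n) = 0.

0, 2, 4, 6, 8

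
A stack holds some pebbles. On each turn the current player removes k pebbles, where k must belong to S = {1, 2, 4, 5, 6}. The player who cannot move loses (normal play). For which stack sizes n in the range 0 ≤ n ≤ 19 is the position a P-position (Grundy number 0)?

0, 3, 10, 13

n :  0  1  2  3  4  5  6  7  8  9 10 11 12 13 14 15 16 17 18 19
G :  0  1  2  0  1  2  3  4  5  3  0  1  2  0  1  2  3  4  5  3
P-positions are exactly the n with G(n) = 0.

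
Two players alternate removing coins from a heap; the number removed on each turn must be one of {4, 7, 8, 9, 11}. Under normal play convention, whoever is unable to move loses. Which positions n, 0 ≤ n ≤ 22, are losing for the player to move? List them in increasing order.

n :  0  1  2  3  4  5  6  7  8  9 10 11 12 13 14 15 16 17 18 19 20 21 22
G :  0  0  0  0  1  1  1  1  2  2  2  2  3  3  3  0  0  0  0  1  1  1  1
P-positions are exactly the n with G(n) = 0.

0, 1, 2, 3, 15, 16, 17, 18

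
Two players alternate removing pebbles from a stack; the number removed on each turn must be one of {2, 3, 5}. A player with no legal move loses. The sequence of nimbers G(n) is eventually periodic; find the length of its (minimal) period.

n :  0  1  2  3  4  5  6  7  8  9 10 11 12 13 14 15
G :  0  0  1  1  2  2  3  0  0  1  1  2  2  3  0  0
G(n+7) = G(n) holds for n = 0,…,4 (a full window of length max(S) = 5), so the sequence is purely periodic with period 7.

7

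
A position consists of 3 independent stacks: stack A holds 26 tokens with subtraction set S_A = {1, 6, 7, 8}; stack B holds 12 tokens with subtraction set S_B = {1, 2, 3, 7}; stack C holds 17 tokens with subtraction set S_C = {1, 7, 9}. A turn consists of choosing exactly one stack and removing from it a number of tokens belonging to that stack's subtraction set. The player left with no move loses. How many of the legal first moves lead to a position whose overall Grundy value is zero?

Stack A, S = {1, 6, 7, 8}:
G(0) = 0
G(1) = mex{0} = 1
G(2) = mex{1} = 0
G(3) = mex{0} = 1
G(4) = mex{1} = 0
G(5) = mex{0} = 1
G(6) = mex{1,0} = 2
G(7) = mex{2,1,0} = 3
G(8) = mex{3,0,1,0} = 2
G(9) = mex{2,1,0,1} = 3
G(10) = mex{3,0,1,0} = 2
G(11) = mex{2,1,0,1} = 3
G(12) = mex{3,2,1,0} = 4
G(13) = mex{4,3,2,1} = 0
G(14) = mex{0,2,3,2} = 1
G(15) = mex{1,3,2,3} = 0
G(16) = mex{0,2,3,2} = 1
G(17) = mex{1,3,2,3} = 0
G(18) = mex{0,4,3,2} = 1
G(19) = mex{1,0,4,3} = 2
G(20) = mex{2,1,0,4} = 3
G(21) = mex{3,0,1,0} = 2
G(22) = mex{2,1,0,1} = 3
G(23) = mex{3,0,1,0} = 2
G(24) = mex{2,1,0,1} = 3
G(25) = mex{3,2,1,0} = 4
G(26) = mex{4,3,2,1} = 0
G_A(26) = 0.
Stack B, S = {1, 2, 3, 7}:
n :  0  1  2  3  4  5  6  7  8  9 10 11 12
G :  0  1  2  3  0  1  2  3  0  1  2  3  0
G_B(12) = 0.
Stack C, S = {1, 7, 9}:
G(0) = 0
G(1) = mex{0} = 1
G(2) = mex{1} = 0
G(3) = mex{0} = 1
G(4) = mex{1} = 0
G(5) = mex{0} = 1
G(6) = mex{1} = 0
G(7) = mex{0,0} = 1
G(8) = mex{1,1} = 0
G(9) = mex{0,0,0} = 1
G(10) = mex{1,1,1} = 0
G(11) = mex{0,0,0} = 1
G(12) = mex{1,1,1} = 0
G(13) = mex{0,0,0} = 1
G(14) = mex{1,1,1} = 0
G(15) = mex{0,0,0} = 1
G(16) = mex{1,1,1} = 0
G(17) = mex{0,0,0} = 1
G_C(17) = 1.
Combined Grundy value = 0 ⊕ 0 ⊕ 1 = 1.
A winning move leaves total XOR = 0, i.e. changes one component's Grundy value g to g ⊕ X where X is the current total.
Stack A: need g' = 0⊕1 = 1. Options: 26−1→G=4, 26−6→G=3, 26−7→G=2, 26−8→G=1. Hits: 1.
Stack B: need g' = 0⊕1 = 1. Options: 12−1→G=3, 12−2→G=2, 12−3→G=1, 12−7→G=1. Hits: 2.
Stack C: need g' = 1⊕1 = 0. Options: 17−1→G=0, 17−7→G=0, 17−9→G=0. Hits: 3.

6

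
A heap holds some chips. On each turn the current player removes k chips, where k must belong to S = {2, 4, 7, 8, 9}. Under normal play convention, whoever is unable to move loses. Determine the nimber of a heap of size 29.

n :  0  1  2  3  4  5  6  7  8  9 10 11 12 13 14 15 16 17 18 19 20 21 22 23 24 25 26 27 28 29
G :  0  0  1  1  2  2  0  3  1  4  2  0  0  1  1  2  2  0  3  1  4  2  0  0  1  1  2  2  0  3

3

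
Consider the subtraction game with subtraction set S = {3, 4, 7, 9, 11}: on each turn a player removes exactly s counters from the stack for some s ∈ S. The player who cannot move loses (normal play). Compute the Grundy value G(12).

4

G(0) = 0
G(1) = mex{} = 0
G(2) = mex{} = 0
G(3) = mex{0} = 1
G(4) = mex{0,0} = 1
G(5) = mex{0,0} = 1
G(6) = mex{1,0} = 2
G(7) = mex{1,1,0} = 2
G(8) = mex{1,1,0} = 2
G(9) = mex{2,1,0,0} = 3
G(10) = mex{2,2,1,0} = 3
G(11) = mex{2,2,1,0,0} = 3
G(12) = mex{3,2,1,1,0} = 4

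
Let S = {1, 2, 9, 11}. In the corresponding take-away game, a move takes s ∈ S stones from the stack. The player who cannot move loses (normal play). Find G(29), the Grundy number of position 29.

n :  0  1  2  3  4  5  6  7  8  9 10 11 12 13 14 15 16 17 18 19 20 21 22 23 24 25 26 27 28 29
G :  0  1  2  0  1  2  0  1  2  3  0  1  2  0  1  2  0  1  2  3  0  1  2  0  1  2  0  1  2  3

3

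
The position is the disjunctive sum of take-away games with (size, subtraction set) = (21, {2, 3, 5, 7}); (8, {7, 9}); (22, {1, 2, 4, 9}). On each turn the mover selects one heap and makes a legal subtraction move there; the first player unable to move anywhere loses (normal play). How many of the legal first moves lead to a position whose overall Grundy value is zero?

Heap A, S = {2, 3, 5, 7}:
n :  0  1  2  3  4  5  6  7  8  9 10 11 12 13 14 15 16 17 18 19 20 21
G :  0  0  1  1  2  2  3  3  4  0  0  1  1  2  2  3  3  4  0  0  1  1
G_A(21) = 1.
Heap B, S = {7, 9}:
n : 0 1 2 3 4 5 6 7 8
G : 0 0 0 0 0 0 0 1 1
G_B(8) = 1.
Heap C, S = {1, 2, 4, 9}:
G(0) = 0
G(1) = mex{0} = 1
G(2) = mex{1,0} = 2
G(3) = mex{2,1} = 0
G(4) = mex{0,2,0} = 1
G(5) = mex{1,0,1} = 2
G(6) = mex{2,1,2} = 0
G(7) = mex{0,2,0} = 1
G(8) = mex{1,0,1} = 2
G(9) = mex{2,1,2,0} = 3
G(10) = mex{3,2,0,1} = 4
G(11) = mex{4,3,1,2} = 0
G(12) = mex{0,4,2,0} = 1
G(13) = mex{1,0,3,1} = 2
G(14) = mex{2,1,4,2} = 0
G(15) = mex{0,2,0,0} = 1
G(16) = mex{1,0,1,1} = 2
G(17) = mex{2,1,2,2} = 0
G(18) = mex{0,2,0,3} = 1
G(19) = mex{1,0,1,4} = 2
G(20) = mex{2,1,2,0} = 3
G(21) = mex{3,2,0,1} = 4
G(22) = mex{4,3,1,2} = 0
G_C(22) = 0.
Combined Grundy value = 1 ⊕ 1 ⊕ 0 = 0.
A winning move leaves total XOR = 0, i.e. changes one component's Grundy value g to g ⊕ X where X is the current total.
Heap A: target g' = 1⊕0 = 1, but every legal move changes the Grundy value (mex property), so 0 moves.
Heap B: target g' = 1⊕0 = 1, but every legal move changes the Grundy value (mex property), so 0 moves.
Heap C: target g' = 0⊕0 = 0, but every legal move changes the Grundy value (mex property), so 0 moves.

0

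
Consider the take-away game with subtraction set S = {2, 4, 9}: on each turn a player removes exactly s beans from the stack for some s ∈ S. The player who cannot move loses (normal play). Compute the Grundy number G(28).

2

G(0) = 0
G(1) = mex{} = 0
G(2) = mex{0} = 1
G(3) = mex{0} = 1
G(4) = mex{1,0} = 2
G(5) = mex{1,0} = 2
G(6) = mex{2,1} = 0
G(7) = mex{2,1} = 0
G(8) = mex{0,2} = 1
G(9) = mex{0,2,0} = 1
G(10) = mex{1,0,0} = 2
G(11) = mex{1,0,1} = 2
G(12) = mex{2,1,1} = 0
G(13) = mex{2,1,2} = 0
G(14) = mex{0,2,2} = 1
G(15) = mex{0,2,0} = 1
G(16) = mex{1,0,0} = 2
G(17) = mex{1,0,1} = 2
G(18) = mex{2,1,1} = 0
G(19) = mex{2,1,2} = 0
G(20) = mex{0,2,2} = 1
G(21) = mex{0,2,0} = 1
G(22) = mex{1,0,0} = 2
G(23) = mex{1,0,1} = 2
G(24) = mex{2,1,1} = 0
G(25) = mex{2,1,2} = 0
G(26) = mex{0,2,2} = 1
G(27) = mex{0,2,0} = 1
G(28) = mex{1,0,0} = 2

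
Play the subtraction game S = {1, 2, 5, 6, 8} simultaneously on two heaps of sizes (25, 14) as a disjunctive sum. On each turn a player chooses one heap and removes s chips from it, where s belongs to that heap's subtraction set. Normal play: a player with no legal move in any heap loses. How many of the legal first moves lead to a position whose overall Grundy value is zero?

3

All heaps use S = {1, 2, 5, 6, 8}:
G(0) = 0
G(1) = mex{0} = 1
G(2) = mex{1,0} = 2
G(3) = mex{2,1} = 0
G(4) = mex{0,2} = 1
G(5) = mex{1,0,0} = 2
G(6) = mex{2,1,1,0} = 3
G(7) = mex{3,2,2,1} = 0
G(8) = mex{0,3,0,2,0} = 1
G(9) = mex{1,0,1,0,1} = 2
G(10) = mex{2,1,2,1,2} = 0
G(11) = mex{0,2,3,2,0} = 1
G(12) = mex{1,0,0,3,1} = 2
G(13) = mex{2,1,1,0,2} = 3
G(14) = mex{3,2,2,1,3} = 0
G(15) = mex{0,3,0,2,0} = 1
G(16) = mex{1,0,1,0,1} = 2
G(17) = mex{2,1,2,1,2} = 0
G(18) = mex{0,2,3,2,0} = 1
G(19) = mex{1,0,0,3,1} = 2
G(20) = mex{2,1,1,0,2} = 3
G(21) = mex{3,2,2,1,3} = 0
G(22) = mex{0,3,0,2,0} = 1
G(23) = mex{1,0,1,0,1} = 2
G(24) = mex{2,1,2,1,2} = 0
G(25) = mex{0,2,3,2,0} = 1
Heap A: G(25) = 1.
Heap B: G(14) = 0.
Combined Grundy value = 1 ⊕ 0 = 1.
A winning move leaves total XOR = 0, i.e. changes one component's Grundy value g to g ⊕ X where X is the current total.
Heap A: need g' = 1⊕1 = 0. Options: 25−1→G=0, 25−2→G=2, 25−5→G=3, 25−6→G=2, 25−8→G=0. Hits: 2.
Heap B: need g' = 0⊕1 = 1. Options: 14−1→G=3, 14−2→G=2, 14−5→G=2, 14−6→G=1, 14−8→G=3. Hits: 1.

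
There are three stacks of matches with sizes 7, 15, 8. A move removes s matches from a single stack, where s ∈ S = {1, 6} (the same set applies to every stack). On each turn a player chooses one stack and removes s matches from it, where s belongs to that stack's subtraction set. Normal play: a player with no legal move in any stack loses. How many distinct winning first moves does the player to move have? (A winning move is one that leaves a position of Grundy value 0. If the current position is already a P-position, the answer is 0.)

All stacks use S = {1, 6}:
n :  0  1  2  3  4  5  6  7  8  9 10 11 12 13 14 15
G :  0  1  0  1  0  1  2  0  1  0  1  0  1  2  0  1
Stack A: G(7) = 0.
Stack B: G(15) = 1.
Stack C: G(8) = 1.
Combined Grundy value = 0 ⊕ 1 ⊕ 1 = 0.
A winning move leaves total XOR = 0, i.e. changes one component's Grundy value g to g ⊕ X where X is the current total.
Stack A: target g' = 0⊕0 = 0, but every legal move changes the Grundy value (mex property), so 0 moves.
Stack B: target g' = 1⊕0 = 1, but every legal move changes the Grundy value (mex property), so 0 moves.
Stack C: target g' = 1⊕0 = 1, but every legal move changes the Grundy value (mex property), so 0 moves.

0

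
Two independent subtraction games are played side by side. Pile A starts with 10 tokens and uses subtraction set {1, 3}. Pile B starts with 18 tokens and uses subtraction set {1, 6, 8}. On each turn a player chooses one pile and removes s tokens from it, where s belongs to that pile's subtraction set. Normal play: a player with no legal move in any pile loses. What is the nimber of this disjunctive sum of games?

Pile A, S = {1, 3}:
n :  0  1  2  3  4  5  6  7  8  9 10
G :  0  1  0  1  0  1  0  1  0  1  0
G_A(10) = 0.
Pile B, S = {1, 6, 8}:
G(0) = 0
G(1) = mex{0} = 1
G(2) = mex{1} = 0
G(3) = mex{0} = 1
G(4) = mex{1} = 0
G(5) = mex{0} = 1
G(6) = mex{1,0} = 2
G(7) = mex{2,1} = 0
G(8) = mex{0,0,0} = 1
G(9) = mex{1,1,1} = 0
G(10) = mex{0,0,0} = 1
G(11) = mex{1,1,1} = 0
G(12) = mex{0,2,0} = 1
G(13) = mex{1,0,1} = 2
G(14) = mex{2,1,2} = 0
G(15) = mex{0,0,0} = 1
G(16) = mex{1,1,1} = 0
G(17) = mex{0,0,0} = 1
G(18) = mex{1,1,1} = 0
G_B(18) = 0.
Combined Grundy value = 0 ⊕ 0 = 0.

0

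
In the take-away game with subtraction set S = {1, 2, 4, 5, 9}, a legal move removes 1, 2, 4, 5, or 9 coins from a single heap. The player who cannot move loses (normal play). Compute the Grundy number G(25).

G(0) = 0
G(1) = mex{0} = 1
G(2) = mex{1,0} = 2
G(3) = mex{2,1} = 0
G(4) = mex{0,2,0} = 1
G(5) = mex{1,0,1,0} = 2
G(6) = mex{2,1,2,1} = 0
G(7) = mex{0,2,0,2} = 1
G(8) = mex{1,0,1,0} = 2
G(9) = mex{2,1,2,1,0} = 3
G(10) = mex{3,2,0,2,1} = 4
G(11) = mex{4,3,1,0,2} = 5
G(12) = mex{5,4,2,1,0} = 3
G(13) = mex{3,5,3,2,1} = 0
G(14) = mex{0,3,4,3,2} = 1
G(15) = mex{1,0,5,4,0} = 2
G(16) = mex{2,1,3,5,1} = 0
G(17) = mex{0,2,0,3,2} = 1
G(18) = mex{1,0,1,0,3} = 2
G(19) = mex{2,1,2,1,4} = 0
G(20) = mex{0,2,0,2,5} = 1
G(21) = mex{1,0,1,0,3} = 2
G(22) = mex{2,1,2,1,0} = 3
G(23) = mex{3,2,0,2,1} = 4
G(24) = mex{4,3,1,0,2} = 5
G(25) = mex{5,4,2,1,0} = 3

3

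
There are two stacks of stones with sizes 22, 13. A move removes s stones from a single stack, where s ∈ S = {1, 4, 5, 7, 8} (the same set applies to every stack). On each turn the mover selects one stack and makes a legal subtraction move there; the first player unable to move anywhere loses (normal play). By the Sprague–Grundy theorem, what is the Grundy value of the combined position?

All stacks use S = {1, 4, 5, 7, 8}:
n :  0  1  2  3  4  5  6  7  8  9 10 11 12 13 14 15 16 17 18 19 20 21 22
G :  0  1  0  1  2  3  2  3  4  5  4  0  1  0  1  2  3  2  3  4  5  4  0
Stack A: G(22) = 0.
Stack B: G(13) = 0.
Combined Grundy value = 0 ⊕ 0 = 0.

0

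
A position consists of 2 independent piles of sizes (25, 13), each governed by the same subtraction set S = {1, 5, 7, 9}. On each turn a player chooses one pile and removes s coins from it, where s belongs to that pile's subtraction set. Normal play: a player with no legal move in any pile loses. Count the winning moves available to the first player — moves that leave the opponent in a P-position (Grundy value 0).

0

All piles use S = {1, 5, 7, 9}:
n :  0  1  2  3  4  5  6  7  8  9 10 11 12 13 14 15 16 17 18 19 20 21 22 23 24 25
G :  0  1  0  1  0  1  0  1  0  1  0  1  0  1  0  1  0  1  0  1  0  1  0  1  0  1
Pile A: G(25) = 1.
Pile B: G(13) = 1.
Combined Grundy value = 1 ⊕ 1 = 0.
A winning move leaves total XOR = 0, i.e. changes one component's Grundy value g to g ⊕ X where X is the current total.
Pile A: target g' = 1⊕0 = 1, but every legal move changes the Grundy value (mex property), so 0 moves.
Pile B: target g' = 1⊕0 = 1, but every legal move changes the Grundy value (mex property), so 0 moves.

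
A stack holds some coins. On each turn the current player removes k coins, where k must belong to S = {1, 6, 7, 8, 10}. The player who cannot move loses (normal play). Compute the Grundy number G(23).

2

G(0) = 0
G(1) = mex{0} = 1
G(2) = mex{1} = 0
G(3) = mex{0} = 1
G(4) = mex{1} = 0
G(5) = mex{0} = 1
G(6) = mex{1,0} = 2
G(7) = mex{2,1,0} = 3
G(8) = mex{3,0,1,0} = 2
G(9) = mex{2,1,0,1} = 3
G(10) = mex{3,0,1,0,0} = 2
G(11) = mex{2,1,0,1,1} = 3
G(12) = mex{3,2,1,0,0} = 4
G(13) = mex{4,3,2,1,1} = 0
G(14) = mex{0,2,3,2,0} = 1
G(15) = mex{1,3,2,3,1} = 0
G(16) = mex{0,2,3,2,2} = 1
G(17) = mex{1,3,2,3,3} = 0
G(18) = mex{0,4,3,2,2} = 1
G(19) = mex{1,0,4,3,3} = 2
G(20) = mex{2,1,0,4,2} = 3
G(21) = mex{3,0,1,0,3} = 2
G(22) = mex{2,1,0,1,4} = 3
G(23) = mex{3,0,1,0,0} = 2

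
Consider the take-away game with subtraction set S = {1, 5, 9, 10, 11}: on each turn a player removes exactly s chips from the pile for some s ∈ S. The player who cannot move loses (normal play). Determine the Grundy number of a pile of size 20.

0

n :  0  1  2  3  4  5  6  7  8  9 10 11 12 13 14 15 16 17 18 19 20
G :  0  1  0  1  0  1  0  1  0  1  2  3  2  3  2  3  2  3  2  3  0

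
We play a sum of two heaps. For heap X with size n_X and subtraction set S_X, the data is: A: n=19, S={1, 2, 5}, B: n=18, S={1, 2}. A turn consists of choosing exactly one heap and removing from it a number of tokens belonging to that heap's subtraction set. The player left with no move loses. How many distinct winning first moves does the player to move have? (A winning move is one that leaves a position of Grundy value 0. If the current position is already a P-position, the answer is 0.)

2

Heap A, S = {1, 2, 5}:
G(0) = 0
G(1) = mex{0} = 1
G(2) = mex{1,0} = 2
G(3) = mex{2,1} = 0
G(4) = mex{0,2} = 1
G(5) = mex{1,0,0} = 2
G(6) = mex{2,1,1} = 0
G(7) = mex{0,2,2} = 1
G(8) = mex{1,0,0} = 2
G(9) = mex{2,1,1} = 0
G(10) = mex{0,2,2} = 1
G(11) = mex{1,0,0} = 2
G(12) = mex{2,1,1} = 0
G(13) = mex{0,2,2} = 1
G(14) = mex{1,0,0} = 2
G(15) = mex{2,1,1} = 0
G(16) = mex{0,2,2} = 1
G(17) = mex{1,0,0} = 2
G(18) = mex{2,1,1} = 0
G(19) = mex{0,2,2} = 1
G_A(19) = 1.
Heap B, S = {1, 2}:
G(0) = 0
G(1) = mex{0} = 1
G(2) = mex{1,0} = 2
G(3) = mex{2,1} = 0
G(4) = mex{0,2} = 1
G(5) = mex{1,0} = 2
G(6) = mex{2,1} = 0
G(7) = mex{0,2} = 1
G(8) = mex{1,0} = 2
G(9) = mex{2,1} = 0
G(10) = mex{0,2} = 1
G(11) = mex{1,0} = 2
G(12) = mex{2,1} = 0
G(13) = mex{0,2} = 1
G(14) = mex{1,0} = 2
G(15) = mex{2,1} = 0
G(16) = mex{0,2} = 1
G(17) = mex{1,0} = 2
G(18) = mex{2,1} = 0
G_B(18) = 0.
Combined Grundy value = 1 ⊕ 0 = 1.
A winning move leaves total XOR = 0, i.e. changes one component's Grundy value g to g ⊕ X where X is the current total.
Heap A: need g' = 1⊕1 = 0. Options: 19−1→G=0, 19−2→G=2, 19−5→G=2. Hits: 1.
Heap B: need g' = 0⊕1 = 1. Options: 18−1→G=2, 18−2→G=1. Hits: 1.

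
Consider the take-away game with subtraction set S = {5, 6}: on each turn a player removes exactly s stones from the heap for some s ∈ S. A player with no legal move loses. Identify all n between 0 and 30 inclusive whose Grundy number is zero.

0, 1, 2, 3, 4, 11, 12, 13, 14, 15, 22, 23, 24, 25, 26

G(0) = 0
G(1) = mex{} = 0
G(2) = mex{} = 0
G(3) = mex{} = 0
G(4) = mex{} = 0
G(5) = mex{0} = 1
G(6) = mex{0,0} = 1
G(7) = mex{0,0} = 1
G(8) = mex{0,0} = 1
G(9) = mex{0,0} = 1
G(10) = mex{1,0} = 2
G(11) = mex{1,1} = 0
G(12) = mex{1,1} = 0
G(13) = mex{1,1} = 0
G(14) = mex{1,1} = 0
G(15) = mex{2,1} = 0
G(16) = mex{0,2} = 1
G(17) = mex{0,0} = 1
G(18) = mex{0,0} = 1
G(19) = mex{0,0} = 1
G(20) = mex{0,0} = 1
G(21) = mex{1,0} = 2
G(22) = mex{1,1} = 0
G(23) = mex{1,1} = 0
G(24) = mex{1,1} = 0
G(25) = mex{1,1} = 0
G(26) = mex{2,1} = 0
G(27) = mex{0,2} = 1
G(28) = mex{0,0} = 1
G(29) = mex{0,0} = 1
G(30) = mex{0,0} = 1
P-positions are exactly the n with G(n) = 0.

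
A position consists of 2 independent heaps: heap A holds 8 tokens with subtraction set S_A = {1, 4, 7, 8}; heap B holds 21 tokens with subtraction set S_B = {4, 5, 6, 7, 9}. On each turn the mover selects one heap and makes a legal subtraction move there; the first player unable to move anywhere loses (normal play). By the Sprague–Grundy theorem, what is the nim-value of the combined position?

Heap A, S = {1, 4, 7, 8}:
G(0) = 0
G(1) = mex{0} = 1
G(2) = mex{1} = 0
G(3) = mex{0} = 1
G(4) = mex{1,0} = 2
G(5) = mex{2,1} = 0
G(6) = mex{0,0} = 1
G(7) = mex{1,1,0} = 2
G(8) = mex{2,2,1,0} = 3
G_A(8) = 3.
Heap B, S = {4, 5, 6, 7, 9}:
G(0) = 0
G(1) = mex{} = 0
G(2) = mex{} = 0
G(3) = mex{} = 0
G(4) = mex{0} = 1
G(5) = mex{0,0} = 1
G(6) = mex{0,0,0} = 1
G(7) = mex{0,0,0,0} = 1
G(8) = mex{1,0,0,0} = 2
G(9) = mex{1,1,0,0,0} = 2
G(10) = mex{1,1,1,0,0} = 2
G(11) = mex{1,1,1,1,0} = 2
G(12) = mex{2,1,1,1,0} = 3
G(13) = mex{2,2,1,1,1} = 0
G(14) = mex{2,2,2,1,1} = 0
G(15) = mex{2,2,2,2,1} = 0
G(16) = mex{3,2,2,2,1} = 0
G(17) = mex{0,3,2,2,2} = 1
G(18) = mex{0,0,3,2,2} = 1
G(19) = mex{0,0,0,3,2} = 1
G(20) = mex{0,0,0,0,2} = 1
G(21) = mex{1,0,0,0,3} = 2
G_B(21) = 2.
Combined Grundy value = 3 ⊕ 2 = 1.

1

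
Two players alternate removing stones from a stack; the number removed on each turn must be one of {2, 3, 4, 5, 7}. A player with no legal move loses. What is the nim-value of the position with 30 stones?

n :  0  1  2  3  4  5  6  7  8  9 10 11 12 13 14 15 16 17 18 19 20 21 22 23 24 25 26 27 28 29 30
G :  0  0  1  1  2  2  3  3  4  0  0  1  1  2  2  3  3  4  0  0  1  1  2  2  3  3  4  0  0  1  1

1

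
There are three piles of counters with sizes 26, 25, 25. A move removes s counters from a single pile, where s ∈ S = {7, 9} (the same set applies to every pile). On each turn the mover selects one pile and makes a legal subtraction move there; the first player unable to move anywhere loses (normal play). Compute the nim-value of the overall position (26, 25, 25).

All piles use S = {7, 9}:
n :  0  1  2  3  4  5  6  7  8  9 10 11 12 13 14 15 16 17 18 19 20 21 22 23 24 25 26
G :  0  0  0  0  0  0  0  1  1  1  1  1  1  1  2  2  0  0  0  0  0  0  0  1  1  1  1
Pile A: G(26) = 1.
Pile B: G(25) = 1.
Pile C: G(25) = 1.
Combined Grundy value = 1 ⊕ 1 ⊕ 1 = 1.

1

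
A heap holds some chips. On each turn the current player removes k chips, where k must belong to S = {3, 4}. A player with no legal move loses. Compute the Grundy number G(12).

G(0) = 0
G(1) = mex{} = 0
G(2) = mex{} = 0
G(3) = mex{0} = 1
G(4) = mex{0,0} = 1
G(5) = mex{0,0} = 1
G(6) = mex{1,0} = 2
G(7) = mex{1,1} = 0
G(8) = mex{1,1} = 0
G(9) = mex{2,1} = 0
G(10) = mex{0,2} = 1
G(11) = mex{0,0} = 1
G(12) = mex{0,0} = 1

1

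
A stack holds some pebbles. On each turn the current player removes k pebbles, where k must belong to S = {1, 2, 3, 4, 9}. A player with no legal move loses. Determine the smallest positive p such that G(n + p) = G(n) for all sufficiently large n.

5

n :  0  1  2  3  4  5  6  7  8  9 10 11 12 13 14 15
G :  0  1  2  3  4  0  1  2  3  4  0  1  2  3  4  0
G(n+5) = G(n) holds for n = 0,…,8 (a full window of length max(S) = 9), so the sequence is purely periodic with period 5.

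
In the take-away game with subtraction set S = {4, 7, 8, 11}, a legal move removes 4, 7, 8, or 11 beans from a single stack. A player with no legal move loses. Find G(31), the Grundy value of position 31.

G(0) = 0
G(1) = mex{} = 0
G(2) = mex{} = 0
G(3) = mex{} = 0
G(4) = mex{0} = 1
G(5) = mex{0} = 1
G(6) = mex{0} = 1
G(7) = mex{0,0} = 1
G(8) = mex{1,0,0} = 2
G(9) = mex{1,0,0} = 2
G(10) = mex{1,0,0} = 2
G(11) = mex{1,1,0,0} = 2
G(12) = mex{2,1,1,0} = 3
G(13) = mex{2,1,1,0} = 3
G(14) = mex{2,1,1,0} = 3
G(15) = mex{2,2,1,1} = 0
G(16) = mex{3,2,2,1} = 0
G(17) = mex{3,2,2,1} = 0
G(18) = mex{3,2,2,1} = 0
G(19) = mex{0,3,2,2} = 1
G(20) = mex{0,3,3,2} = 1
G(21) = mex{0,3,3,2} = 1
G(22) = mex{0,0,3,2} = 1
G(23) = mex{1,0,0,3} = 2
G(24) = mex{1,0,0,3} = 2
G(25) = mex{1,0,0,3} = 2
G(26) = mex{1,1,0,0} = 2
G(27) = mex{2,1,1,0} = 3
G(28) = mex{2,1,1,0} = 3
G(29) = mex{2,1,1,0} = 3
G(30) = mex{2,2,1,1} = 0
G(31) = mex{3,2,2,1} = 0

0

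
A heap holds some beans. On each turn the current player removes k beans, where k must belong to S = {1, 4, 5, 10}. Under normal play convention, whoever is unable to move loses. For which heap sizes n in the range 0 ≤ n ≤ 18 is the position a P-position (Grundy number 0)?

n :  0  1  2  3  4  5  6  7  8  9 10 11 12 13 14 15 16 17 18
G :  0  1  0  1  2  3  2  3  0  1  4  0  1  2  0  1  3  0  1
P-positions are exactly the n with G(n) = 0.

0, 2, 8, 11, 14, 17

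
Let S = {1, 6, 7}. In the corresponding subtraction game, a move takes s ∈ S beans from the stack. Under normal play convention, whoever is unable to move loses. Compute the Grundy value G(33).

G(0) = 0
G(1) = mex{0} = 1
G(2) = mex{1} = 0
G(3) = mex{0} = 1
G(4) = mex{1} = 0
G(5) = mex{0} = 1
G(6) = mex{1,0} = 2
G(7) = mex{2,1,0} = 3
G(8) = mex{3,0,1} = 2
G(9) = mex{2,1,0} = 3
G(10) = mex{3,0,1} = 2
G(11) = mex{2,1,0} = 3
G(12) = mex{3,2,1} = 0
G(13) = mex{0,3,2} = 1
G(14) = mex{1,2,3} = 0
G(15) = mex{0,3,2} = 1
G(16) = mex{1,2,3} = 0
G(17) = mex{0,3,2} = 1
G(18) = mex{1,0,3} = 2
G(19) = mex{2,1,0} = 3
G(20) = mex{3,0,1} = 2
G(21) = mex{2,1,0} = 3
G(22) = mex{3,0,1} = 2
G(23) = mex{2,1,0} = 3
G(24) = mex{3,2,1} = 0
G(25) = mex{0,3,2} = 1
G(26) = mex{1,2,3} = 0
G(27) = mex{0,3,2} = 1
G(28) = mex{1,2,3} = 0
G(29) = mex{0,3,2} = 1
G(30) = mex{1,0,3} = 2
G(31) = mex{2,1,0} = 3
G(32) = mex{3,0,1} = 2
G(33) = mex{2,1,0} = 3

3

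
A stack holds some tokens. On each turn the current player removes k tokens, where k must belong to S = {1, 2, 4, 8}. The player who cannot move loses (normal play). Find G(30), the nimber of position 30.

0

G(0) = 0
G(1) = mex{0} = 1
G(2) = mex{1,0} = 2
G(3) = mex{2,1} = 0
G(4) = mex{0,2,0} = 1
G(5) = mex{1,0,1} = 2
G(6) = mex{2,1,2} = 0
G(7) = mex{0,2,0} = 1
G(8) = mex{1,0,1,0} = 2
G(9) = mex{2,1,2,1} = 0
G(10) = mex{0,2,0,2} = 1
G(11) = mex{1,0,1,0} = 2
G(12) = mex{2,1,2,1} = 0
G(13) = mex{0,2,0,2} = 1
G(14) = mex{1,0,1,0} = 2
G(15) = mex{2,1,2,1} = 0
G(16) = mex{0,2,0,2} = 1
G(17) = mex{1,0,1,0} = 2
G(18) = mex{2,1,2,1} = 0
G(19) = mex{0,2,0,2} = 1
G(20) = mex{1,0,1,0} = 2
G(21) = mex{2,1,2,1} = 0
G(22) = mex{0,2,0,2} = 1
G(23) = mex{1,0,1,0} = 2
G(24) = mex{2,1,2,1} = 0
G(25) = mex{0,2,0,2} = 1
G(26) = mex{1,0,1,0} = 2
G(27) = mex{2,1,2,1} = 0
G(28) = mex{0,2,0,2} = 1
G(29) = mex{1,0,1,0} = 2
G(30) = mex{2,1,2,1} = 0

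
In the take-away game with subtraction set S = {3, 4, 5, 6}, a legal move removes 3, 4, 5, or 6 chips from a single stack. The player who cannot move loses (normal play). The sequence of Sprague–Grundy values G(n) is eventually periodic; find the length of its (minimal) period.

9

n :  0  1  2  3  4  5  6  7  8  9 10 11 12 13 14 15 16 17 18 19
G :  0  0  0  1  1  1  2  2  2  0  0  0  1  1  1  2  2  2  0  0
G(n+9) = G(n) holds for n = 0,…,5 (a full window of length max(S) = 6), so the sequence is purely periodic with period 9.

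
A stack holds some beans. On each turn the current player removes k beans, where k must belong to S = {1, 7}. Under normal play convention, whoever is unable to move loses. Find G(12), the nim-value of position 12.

0

G(0) = 0
G(1) = mex{0} = 1
G(2) = mex{1} = 0
G(3) = mex{0} = 1
G(4) = mex{1} = 0
G(5) = mex{0} = 1
G(6) = mex{1} = 0
G(7) = mex{0,0} = 1
G(8) = mex{1,1} = 0
G(9) = mex{0,0} = 1
G(10) = mex{1,1} = 0
G(11) = mex{0,0} = 1
G(12) = mex{1,1} = 0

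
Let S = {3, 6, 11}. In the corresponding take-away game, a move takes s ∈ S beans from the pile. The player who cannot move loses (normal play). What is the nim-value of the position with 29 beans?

n :  0  1  2  3  4  5  6  7  8  9 10 11 12 13 14 15 16 17 18 19 20 21 22 23 24 25 26 27 28 29
G :  0  0  0  1  1  1  2  2  2  0  0  3  1  1  0  2  2  1  0  0  2  1  1  0  2  2  1  0  0  2

2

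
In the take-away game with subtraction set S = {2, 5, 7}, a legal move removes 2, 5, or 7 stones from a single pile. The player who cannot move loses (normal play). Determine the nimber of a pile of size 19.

3

n :  0  1  2  3  4  5  6  7  8  9 10 11 12 13 14 15 16 17 18 19
G :  0  0  1  1  0  2  1  3  2  2  0  3  1  0  0  1  1  2  2  3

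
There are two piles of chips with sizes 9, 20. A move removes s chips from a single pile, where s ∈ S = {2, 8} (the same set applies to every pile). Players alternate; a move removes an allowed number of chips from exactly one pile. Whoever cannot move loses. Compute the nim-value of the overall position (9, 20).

All piles use S = {2, 8}:
G(0) = 0
G(1) = mex{} = 0
G(2) = mex{0} = 1
G(3) = mex{0} = 1
G(4) = mex{1} = 0
G(5) = mex{1} = 0
G(6) = mex{0} = 1
G(7) = mex{0} = 1
G(8) = mex{1,0} = 2
G(9) = mex{1,0} = 2
G(10) = mex{2,1} = 0
G(11) = mex{2,1} = 0
G(12) = mex{0,0} = 1
G(13) = mex{0,0} = 1
G(14) = mex{1,1} = 0
G(15) = mex{1,1} = 0
G(16) = mex{0,2} = 1
G(17) = mex{0,2} = 1
G(18) = mex{1,0} = 2
G(19) = mex{1,0} = 2
G(20) = mex{2,1} = 0
Pile A: G(9) = 2.
Pile B: G(20) = 0.
Combined Grundy value = 2 ⊕ 0 = 2.

2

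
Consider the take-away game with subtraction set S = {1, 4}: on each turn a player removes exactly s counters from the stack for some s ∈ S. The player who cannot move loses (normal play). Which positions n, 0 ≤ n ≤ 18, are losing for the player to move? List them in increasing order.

0, 2, 5, 7, 10, 12, 15, 17

n :  0  1  2  3  4  5  6  7  8  9 10 11 12 13 14 15 16 17 18
G :  0  1  0  1  2  0  1  0  1  2  0  1  0  1  2  0  1  0  1
P-positions are exactly the n with G(n) = 0.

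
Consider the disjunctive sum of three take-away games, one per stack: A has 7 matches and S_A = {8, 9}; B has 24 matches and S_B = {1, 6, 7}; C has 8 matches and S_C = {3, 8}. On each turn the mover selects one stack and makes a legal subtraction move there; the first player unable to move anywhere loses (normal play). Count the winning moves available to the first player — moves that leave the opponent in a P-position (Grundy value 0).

Stack A, S = {8, 9}:
G(0) = 0
G(1) = mex{} = 0
G(2) = mex{} = 0
G(3) = mex{} = 0
G(4) = mex{} = 0
G(5) = mex{} = 0
G(6) = mex{} = 0
G(7) = mex{} = 0
G_A(7) = 0.
Stack B, S = {1, 6, 7}:
G(0) = 0
G(1) = mex{0} = 1
G(2) = mex{1} = 0
G(3) = mex{0} = 1
G(4) = mex{1} = 0
G(5) = mex{0} = 1
G(6) = mex{1,0} = 2
G(7) = mex{2,1,0} = 3
G(8) = mex{3,0,1} = 2
G(9) = mex{2,1,0} = 3
G(10) = mex{3,0,1} = 2
G(11) = mex{2,1,0} = 3
G(12) = mex{3,2,1} = 0
G(13) = mex{0,3,2} = 1
G(14) = mex{1,2,3} = 0
G(15) = mex{0,3,2} = 1
G(16) = mex{1,2,3} = 0
G(17) = mex{0,3,2} = 1
G(18) = mex{1,0,3} = 2
G(19) = mex{2,1,0} = 3
G(20) = mex{3,0,1} = 2
G(21) = mex{2,1,0} = 3
G(22) = mex{3,0,1} = 2
G(23) = mex{2,1,0} = 3
G(24) = mex{3,2,1} = 0
G_B(24) = 0.
Stack C, S = {3, 8}:
G(0) = 0
G(1) = mex{} = 0
G(2) = mex{} = 0
G(3) = mex{0} = 1
G(4) = mex{0} = 1
G(5) = mex{0} = 1
G(6) = mex{1} = 0
G(7) = mex{1} = 0
G(8) = mex{1,0} = 2
G_C(8) = 2.
Combined Grundy value = 0 ⊕ 0 ⊕ 2 = 2.
A winning move leaves total XOR = 0, i.e. changes one component's Grundy value g to g ⊕ X where X is the current total.
Stack A: need g' = 0⊕2 = 2. Options: . Hits: 0.
Stack B: need g' = 0⊕2 = 2. Options: 24−1→G=3, 24−6→G=2, 24−7→G=1. Hits: 1.
Stack C: need g' = 2⊕2 = 0. Options: 8−3→G=1, 8−8→G=0. Hits: 1.

2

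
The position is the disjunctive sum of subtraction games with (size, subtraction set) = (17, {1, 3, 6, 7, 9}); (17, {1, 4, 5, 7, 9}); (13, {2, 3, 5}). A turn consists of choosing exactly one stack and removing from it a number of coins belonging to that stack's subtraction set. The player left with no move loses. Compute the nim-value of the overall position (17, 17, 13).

3

Stack A, S = {1, 3, 6, 7, 9}:
n :  0  1  2  3  4  5  6  7  8  9 10 11 12 13 14 15 16 17
G :  0  1  0  1  0  1  2  3  2  3  2  3  0  1  0  1  0  1
G_A(17) = 1.
Stack B, S = {1, 4, 5, 7, 9}:
n :  0  1  2  3  4  5  6  7  8  9 10 11 12 13 14 15 16 17
G :  0  1  0  1  2  3  2  3  0  1  0  1  2  3  2  3  0  1
G_B(17) = 1.
Stack C, S = {2, 3, 5}:
G(0) = 0
G(1) = mex{} = 0
G(2) = mex{0} = 1
G(3) = mex{0,0} = 1
G(4) = mex{1,0} = 2
G(5) = mex{1,1,0} = 2
G(6) = mex{2,1,0} = 3
G(7) = mex{2,2,1} = 0
G(8) = mex{3,2,1} = 0
G(9) = mex{0,3,2} = 1
G(10) = mex{0,0,2} = 1
G(11) = mex{1,0,3} = 2
G(12) = mex{1,1,0} = 2
G(13) = mex{2,1,0} = 3
G_C(13) = 3.
Combined Grundy value = 1 ⊕ 1 ⊕ 3 = 3.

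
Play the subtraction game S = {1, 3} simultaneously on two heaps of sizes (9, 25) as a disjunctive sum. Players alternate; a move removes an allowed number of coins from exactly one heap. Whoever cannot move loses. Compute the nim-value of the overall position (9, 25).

All heaps use S = {1, 3}:
G(0) = 0
G(1) = mex{0} = 1
G(2) = mex{1} = 0
G(3) = mex{0,0} = 1
G(4) = mex{1,1} = 0
G(5) = mex{0,0} = 1
G(6) = mex{1,1} = 0
G(7) = mex{0,0} = 1
G(8) = mex{1,1} = 0
G(9) = mex{0,0} = 1
G(10) = mex{1,1} = 0
G(11) = mex{0,0} = 1
G(12) = mex{1,1} = 0
G(13) = mex{0,0} = 1
G(14) = mex{1,1} = 0
G(15) = mex{0,0} = 1
G(16) = mex{1,1} = 0
G(17) = mex{0,0} = 1
G(18) = mex{1,1} = 0
G(19) = mex{0,0} = 1
G(20) = mex{1,1} = 0
G(21) = mex{0,0} = 1
G(22) = mex{1,1} = 0
G(23) = mex{0,0} = 1
G(24) = mex{1,1} = 0
G(25) = mex{0,0} = 1
Heap A: G(9) = 1.
Heap B: G(25) = 1.
Combined Grundy value = 1 ⊕ 1 = 0.

0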